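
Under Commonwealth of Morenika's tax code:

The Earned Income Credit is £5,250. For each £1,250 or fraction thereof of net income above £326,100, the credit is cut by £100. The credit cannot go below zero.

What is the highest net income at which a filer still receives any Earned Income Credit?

After 52 increments the reduction is 52 × £100 = £5,200, leaving £50; one more increment wipes it out. Increment 52 ends at excess 52 × £1,250 = £65,000, so the highest qualifying income is £326,100 + £65,000 = £391,100.

£391,100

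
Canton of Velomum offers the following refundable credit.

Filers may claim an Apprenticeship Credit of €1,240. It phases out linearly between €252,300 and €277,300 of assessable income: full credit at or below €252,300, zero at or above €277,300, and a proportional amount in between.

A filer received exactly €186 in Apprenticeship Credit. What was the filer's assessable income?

€273,550

€186 is 186/1,240 of the full €1,240, so 1,054/1,240 of the €25,000 range has been used: income = €252,300 + €25,000 × 1,054/1,240 = €273,550.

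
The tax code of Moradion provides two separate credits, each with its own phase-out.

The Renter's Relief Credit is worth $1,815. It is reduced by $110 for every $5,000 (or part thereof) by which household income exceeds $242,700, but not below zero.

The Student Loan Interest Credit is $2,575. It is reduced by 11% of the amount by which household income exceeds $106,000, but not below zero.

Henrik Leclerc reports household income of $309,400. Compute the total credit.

Renter's Relief Credit: income exceeds $242,700 by $66,700, which is 14 full-or-partial $5,000 increments; reduction = 14 × $110 = $1,540, leaving $275.
Student Loan Interest Credit: 11% of the $203,400 excess over $106,000 is $22,374 ≥ base, so the credit is $0.
Total: $275 + $0 = $275.

$275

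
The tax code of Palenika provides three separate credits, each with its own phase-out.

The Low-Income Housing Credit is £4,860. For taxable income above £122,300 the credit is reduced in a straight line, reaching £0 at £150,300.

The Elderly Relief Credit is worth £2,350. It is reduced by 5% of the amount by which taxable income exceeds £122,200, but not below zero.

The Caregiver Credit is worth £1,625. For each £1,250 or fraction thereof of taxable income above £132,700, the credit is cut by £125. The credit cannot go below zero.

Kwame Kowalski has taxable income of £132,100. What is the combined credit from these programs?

Low-Income Housing Credit: £132,100 is £9,800 into a £28,000 phase-out range, leaving 18,200/28,000 of the credit: £4,860 × 18,200/28,000 = £3,159.
Elderly Relief Credit: 5% of the £9,900 excess over £122,200 is £495; credit = £2,350 − £495 = £1,855.
Caregiver Credit: £132,100 is at or below the £132,700 threshold, so the full £1,625 applies.
Total: £3,159 + £1,855 + £1,625 = £6,639.

£6,639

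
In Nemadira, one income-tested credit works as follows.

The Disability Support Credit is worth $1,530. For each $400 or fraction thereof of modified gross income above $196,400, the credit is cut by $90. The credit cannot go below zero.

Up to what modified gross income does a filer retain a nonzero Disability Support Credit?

After 16 increments the reduction is 16 × $90 = $1,440, leaving $90; one more increment wipes it out. Increment 16 ends at excess 16 × $400 = $6,400, so the highest qualifying income is $196,400 + $6,400 = $202,800.

$202,800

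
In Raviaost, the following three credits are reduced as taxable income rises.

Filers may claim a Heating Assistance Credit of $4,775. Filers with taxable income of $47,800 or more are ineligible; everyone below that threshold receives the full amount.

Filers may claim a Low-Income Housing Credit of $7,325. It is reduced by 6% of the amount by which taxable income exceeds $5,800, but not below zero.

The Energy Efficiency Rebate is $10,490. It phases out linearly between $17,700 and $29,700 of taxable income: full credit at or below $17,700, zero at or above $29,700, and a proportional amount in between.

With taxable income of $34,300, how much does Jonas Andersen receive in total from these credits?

$10,390

Heating Assistance Credit: $34,300 is below the $47,800 cutoff, so the full $4,775 applies.
Low-Income Housing Credit: 6% of the $28,500 excess over $5,800 is $1,710; credit = $7,325 − $1,710 = $5,615.
Energy Efficiency Rebate: $34,300 is at or above $29,700, so the credit is $0.
Total: $4,775 + $5,615 + $0 = $10,390.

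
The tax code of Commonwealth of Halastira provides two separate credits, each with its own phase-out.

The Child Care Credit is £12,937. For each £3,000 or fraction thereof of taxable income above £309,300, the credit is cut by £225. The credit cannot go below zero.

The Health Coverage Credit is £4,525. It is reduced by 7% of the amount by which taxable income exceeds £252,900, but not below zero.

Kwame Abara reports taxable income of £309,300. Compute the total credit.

Child Care Credit: £309,300 is at or below the £309,300 threshold, so the full £12,937 applies.
Health Coverage Credit: 7% of the £56,400 excess over £252,900 is £3,948; credit = £4,525 − £3,948 = £577.
Total: £12,937 + £577 = £13,514.

£13,514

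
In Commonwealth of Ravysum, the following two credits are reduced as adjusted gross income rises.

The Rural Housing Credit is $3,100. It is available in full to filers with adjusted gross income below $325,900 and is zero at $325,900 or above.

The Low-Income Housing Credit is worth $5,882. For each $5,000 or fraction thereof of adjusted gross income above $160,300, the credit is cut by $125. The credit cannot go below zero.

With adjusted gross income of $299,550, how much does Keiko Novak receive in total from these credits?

$5,482

Rural Housing Credit: $299,550 is below the $325,900 cutoff, so the full $3,100 applies.
Low-Income Housing Credit: income exceeds $160,300 by $139,250, which is 28 full-or-partial $5,000 increments; reduction = 28 × $125 = $3,500, leaving $2,382.
Total: $3,100 + $2,382 = $5,482.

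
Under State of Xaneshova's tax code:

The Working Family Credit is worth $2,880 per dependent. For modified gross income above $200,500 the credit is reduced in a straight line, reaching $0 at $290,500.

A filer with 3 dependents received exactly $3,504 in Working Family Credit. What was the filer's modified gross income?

$254,000

Full credit = 3 × $2,880 = $8,640.
$3,504 is 3,504/8,640 of the full $8,640, so 5,136/8,640 of the $90,000 range has been used: income = $200,500 + $90,000 × 5,136/8,640 = $254,000.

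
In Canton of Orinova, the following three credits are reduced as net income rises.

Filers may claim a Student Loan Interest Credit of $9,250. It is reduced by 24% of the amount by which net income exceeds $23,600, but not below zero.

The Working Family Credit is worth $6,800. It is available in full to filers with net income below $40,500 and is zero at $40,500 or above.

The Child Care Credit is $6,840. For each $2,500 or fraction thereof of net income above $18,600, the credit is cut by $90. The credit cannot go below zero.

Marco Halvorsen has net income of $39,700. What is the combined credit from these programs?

Student Loan Interest Credit: 24% of the $16,100 excess over $23,600 is $3,864; credit = $9,250 − $3,864 = $5,386.
Working Family Credit: $39,700 is below the $40,500 cutoff, so the full $6,800 applies.
Child Care Credit: income exceeds $18,600 by $21,100, which is 9 full-or-partial $2,500 increments; reduction = 9 × $90 = $810, leaving $6,030.
Total: $5,386 + $6,800 + $6,030 = $18,216.

$18,216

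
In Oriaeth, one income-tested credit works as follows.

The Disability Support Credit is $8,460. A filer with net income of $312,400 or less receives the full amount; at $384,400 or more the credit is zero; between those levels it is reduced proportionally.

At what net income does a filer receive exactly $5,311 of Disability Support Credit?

$339,200

$5,311 is 5,311/8,460 of the full $8,460, so 3,149/8,460 of the $72,000 range has been used: income = $312,400 + $72,000 × 3,149/8,460 = $339,200.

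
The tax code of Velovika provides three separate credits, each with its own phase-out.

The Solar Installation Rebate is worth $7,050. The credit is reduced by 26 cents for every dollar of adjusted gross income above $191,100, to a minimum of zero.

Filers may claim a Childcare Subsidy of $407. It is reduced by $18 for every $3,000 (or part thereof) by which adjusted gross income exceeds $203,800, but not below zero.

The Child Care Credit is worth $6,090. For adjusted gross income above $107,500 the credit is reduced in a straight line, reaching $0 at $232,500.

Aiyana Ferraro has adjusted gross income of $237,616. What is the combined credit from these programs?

Solar Installation Rebate: 26% of the $46,516 excess over $191,100 is $12,094.16 ≥ base, so the credit is $0.
Childcare Subsidy: income exceeds $203,800 by $33,816, which is 12 full-or-partial $3,000 increments; reduction = 12 × $18 = $216, leaving $191.
Child Care Credit: $237,616 is at or above $232,500, so the credit is $0.
Total: $0 + $191 + $0 = $191.

$191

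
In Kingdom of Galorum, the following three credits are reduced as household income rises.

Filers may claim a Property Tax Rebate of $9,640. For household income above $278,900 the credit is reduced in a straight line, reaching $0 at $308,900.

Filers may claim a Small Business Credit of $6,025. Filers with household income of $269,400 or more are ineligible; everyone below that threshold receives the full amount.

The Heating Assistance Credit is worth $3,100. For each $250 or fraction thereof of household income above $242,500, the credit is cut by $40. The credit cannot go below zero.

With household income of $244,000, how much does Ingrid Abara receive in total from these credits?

$18,525

Property Tax Rebate: $244,000 is at or below the $278,900 threshold, so the full $9,640 applies.
Small Business Credit: $244,000 is below the $269,400 cutoff, so the full $6,025 applies.
Heating Assistance Credit: income exceeds $242,500 by $1,500, which is 6 full-or-partial $250 increments; reduction = 6 × $40 = $240, leaving $2,860.
Total: $9,640 + $6,025 + $2,860 = $18,525.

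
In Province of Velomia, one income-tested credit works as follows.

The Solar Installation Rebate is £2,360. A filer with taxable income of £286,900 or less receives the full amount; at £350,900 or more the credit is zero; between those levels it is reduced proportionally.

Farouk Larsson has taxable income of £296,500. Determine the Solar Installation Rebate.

Solar Installation Rebate: £296,500 is £9,600 into a £64,000 phase-out range, leaving 54,400/64,000 of the credit: £2,360 × 54,400/64,000 = £2,006.

£2,006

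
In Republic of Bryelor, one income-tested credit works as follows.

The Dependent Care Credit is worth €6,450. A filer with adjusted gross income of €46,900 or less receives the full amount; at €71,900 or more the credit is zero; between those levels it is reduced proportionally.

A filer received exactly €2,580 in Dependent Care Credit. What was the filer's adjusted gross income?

€61,900

€2,580 is 2,580/6,450 of the full €6,450, so 3,870/6,450 of the €25,000 range has been used: income = €46,900 + €25,000 × 3,870/6,450 = €61,900.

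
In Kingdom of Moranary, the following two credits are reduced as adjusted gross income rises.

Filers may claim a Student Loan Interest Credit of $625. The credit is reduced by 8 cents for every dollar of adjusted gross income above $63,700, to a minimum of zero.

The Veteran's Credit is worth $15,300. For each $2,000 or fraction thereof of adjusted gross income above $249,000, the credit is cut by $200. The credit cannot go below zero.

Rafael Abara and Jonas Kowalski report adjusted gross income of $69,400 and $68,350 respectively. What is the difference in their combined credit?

Rafael ($69,400): Student Loan Interest Credit: 8% of the $5,700 excess over $63,700 is $456; credit = $625 − $456 = $169. Veteran's Credit: $69,400 is at or below the $249,000 threshold, so the full $15,300 applies. total $169 + $15,300 = $15,469
Jonas ($68,350): Student Loan Interest Credit: 8% of the $4,650 excess over $63,700 is $372; credit = $625 − $372 = $253. Veteran's Credit: $68,350 is at or below the $249,000 threshold, so the full $15,300 applies. total $253 + $15,300 = $15,553
Difference: |$15,469 − $15,553| = $84.

$84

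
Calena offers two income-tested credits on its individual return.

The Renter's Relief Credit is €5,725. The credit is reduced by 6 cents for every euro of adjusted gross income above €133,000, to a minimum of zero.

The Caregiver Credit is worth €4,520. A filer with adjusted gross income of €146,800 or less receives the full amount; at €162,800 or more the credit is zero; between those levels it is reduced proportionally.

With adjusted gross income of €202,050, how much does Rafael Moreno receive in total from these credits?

Renter's Relief Credit: 6% of the €69,050 excess over €133,000 is €4,143; credit = €5,725 − €4,143 = €1,582.
Caregiver Credit: €202,050 is at or above €162,800, so the credit is €0.
Total: €1,582 + €0 = €1,582.

€1,582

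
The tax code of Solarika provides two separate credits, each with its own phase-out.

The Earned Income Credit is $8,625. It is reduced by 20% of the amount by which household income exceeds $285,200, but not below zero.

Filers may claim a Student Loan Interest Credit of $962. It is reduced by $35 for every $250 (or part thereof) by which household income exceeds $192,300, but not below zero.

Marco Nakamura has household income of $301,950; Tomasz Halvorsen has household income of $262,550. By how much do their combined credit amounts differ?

Marco ($301,950): Earned Income Credit: 20% of the $16,750 excess over $285,200 is $3,350; credit = $8,625 − $3,350 = $5,275. Student Loan Interest Credit: income exceeds $192,300 by $109,650 → 439 increments × $35 = $15,365 ≥ base, so the credit is $0. total $5,275 + $0 = $5,275
Tomasz ($262,550): Earned Income Credit: $262,550 is at or below the $285,200 threshold, so the full $8,625 applies. Student Loan Interest Credit: income exceeds $192,300 by $70,250 → 281 increments × $35 = $9,835 ≥ base, so the credit is $0. total $8,625 + $0 = $8,625
Difference: |$5,275 − $8,625| = $3,350.

$3,350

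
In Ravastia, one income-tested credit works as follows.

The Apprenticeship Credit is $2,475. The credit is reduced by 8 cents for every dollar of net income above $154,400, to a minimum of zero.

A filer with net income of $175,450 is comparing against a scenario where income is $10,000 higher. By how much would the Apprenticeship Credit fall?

$791

At $175,450 — 8% of the $21,050 excess over $154,400 is $1,684; credit = $2,475 − $1,684 = $791.
At $185,450 — 8% of the $31,050 excess over $154,400 is $2,484 ≥ base, so the credit is $0.
Lost: $791 − $0 = $791.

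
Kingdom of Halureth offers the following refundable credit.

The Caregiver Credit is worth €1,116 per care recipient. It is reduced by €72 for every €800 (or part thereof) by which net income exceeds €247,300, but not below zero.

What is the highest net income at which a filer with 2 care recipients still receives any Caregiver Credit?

Full credit = 2 × €1,116 = €2,232.
After 30 increments the reduction is 30 × €72 = €2,160, leaving €72; one more increment wipes it out. Increment 30 ends at excess 30 × €800 = €24,000, so the highest qualifying income is €247,300 + €24,000 = €271,300.

€271,300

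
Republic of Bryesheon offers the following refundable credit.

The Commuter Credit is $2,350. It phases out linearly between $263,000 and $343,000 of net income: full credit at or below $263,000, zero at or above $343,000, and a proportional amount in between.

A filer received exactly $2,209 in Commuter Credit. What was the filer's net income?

$2,209 is 2,209/2,350 of the full $2,350, so 141/2,350 of the $80,000 range has been used: income = $263,000 + $80,000 × 141/2,350 = $267,800.

$267,800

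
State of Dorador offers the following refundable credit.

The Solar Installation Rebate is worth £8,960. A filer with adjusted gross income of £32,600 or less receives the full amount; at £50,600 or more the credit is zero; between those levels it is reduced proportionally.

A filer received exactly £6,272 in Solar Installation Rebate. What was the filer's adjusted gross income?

£38,000

£6,272 is 6,272/8,960 of the full £8,960, so 2,688/8,960 of the £18,000 range has been used: income = £32,600 + £18,000 × 2,688/8,960 = £38,000.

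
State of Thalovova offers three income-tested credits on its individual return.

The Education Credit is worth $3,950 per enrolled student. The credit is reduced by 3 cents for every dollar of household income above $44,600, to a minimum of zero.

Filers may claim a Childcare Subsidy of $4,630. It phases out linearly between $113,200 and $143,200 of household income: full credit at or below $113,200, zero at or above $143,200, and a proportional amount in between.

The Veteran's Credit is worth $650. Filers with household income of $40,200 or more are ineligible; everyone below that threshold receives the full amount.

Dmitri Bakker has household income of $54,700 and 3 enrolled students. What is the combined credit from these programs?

Education Credit: base = 3 × $3,950 = $11,850. 3% of the $10,100 excess over $44,600 is $303; credit = $11,850 − $303 = $11,547.
Childcare Subsidy: $54,700 is at or below the $113,200 threshold, so the full $4,630 applies.
Veteran's Credit: $54,700 meets or exceeds the $40,200 cutoff, so the credit is $0.
Total: $11,547 + $4,630 + $0 = $16,177.

$16,177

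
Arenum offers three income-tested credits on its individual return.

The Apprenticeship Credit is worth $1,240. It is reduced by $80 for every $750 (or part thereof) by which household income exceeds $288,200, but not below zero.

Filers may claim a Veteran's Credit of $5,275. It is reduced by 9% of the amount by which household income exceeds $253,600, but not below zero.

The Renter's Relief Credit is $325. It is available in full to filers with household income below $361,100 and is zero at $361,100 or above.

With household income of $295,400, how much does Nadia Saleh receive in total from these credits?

Apprenticeship Credit: income exceeds $288,200 by $7,200, which is 10 full-or-partial $750 increments; reduction = 10 × $80 = $800, leaving $440.
Veteran's Credit: 9% of the $41,800 excess over $253,600 is $3,762; credit = $5,275 − $3,762 = $1,513.
Renter's Relief Credit: $295,400 is below the $361,100 cutoff, so the full $325 applies.
Total: $440 + $1,513 + $325 = $2,278.

$2,278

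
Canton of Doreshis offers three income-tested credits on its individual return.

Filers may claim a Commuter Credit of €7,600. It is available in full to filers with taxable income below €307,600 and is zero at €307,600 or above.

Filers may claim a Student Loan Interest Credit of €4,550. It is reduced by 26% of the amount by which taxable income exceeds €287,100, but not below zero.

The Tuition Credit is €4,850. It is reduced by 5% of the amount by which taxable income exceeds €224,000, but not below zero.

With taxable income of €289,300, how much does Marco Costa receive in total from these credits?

€13,163

Commuter Credit: €289,300 is below the €307,600 cutoff, so the full €7,600 applies.
Student Loan Interest Credit: 26% of the €2,200 excess over €287,100 is €572; credit = €4,550 − €572 = €3,978.
Tuition Credit: 5% of the €65,300 excess over €224,000 is €3,265; credit = €4,850 − €3,265 = €1,585.
Total: €7,600 + €3,978 + €1,585 = €13,163.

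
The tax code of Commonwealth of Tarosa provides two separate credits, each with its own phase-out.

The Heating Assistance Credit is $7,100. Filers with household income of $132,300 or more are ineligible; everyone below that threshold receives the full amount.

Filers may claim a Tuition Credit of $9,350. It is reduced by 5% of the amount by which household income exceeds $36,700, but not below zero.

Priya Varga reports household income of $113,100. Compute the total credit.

Heating Assistance Credit: $113,100 is below the $132,300 cutoff, so the full $7,100 applies.
Tuition Credit: 5% of the $76,400 excess over $36,700 is $3,820; credit = $9,350 − $3,820 = $5,530.
Total: $7,100 + $5,530 = $12,630.

$12,630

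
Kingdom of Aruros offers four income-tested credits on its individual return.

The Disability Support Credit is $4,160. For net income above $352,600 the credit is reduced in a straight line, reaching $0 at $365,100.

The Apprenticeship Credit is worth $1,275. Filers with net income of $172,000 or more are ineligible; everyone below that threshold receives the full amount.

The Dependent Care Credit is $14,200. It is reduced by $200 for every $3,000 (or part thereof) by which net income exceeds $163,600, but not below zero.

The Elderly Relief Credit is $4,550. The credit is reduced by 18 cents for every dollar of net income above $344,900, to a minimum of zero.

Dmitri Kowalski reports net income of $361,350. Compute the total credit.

$3,837

Disability Support Credit: $361,350 is $8,750 into a $12,500 phase-out range, leaving 3,750/12,500 of the credit: $4,160 × 3,750/12,500 = $1,248.
Apprenticeship Credit: $361,350 meets or exceeds the $172,000 cutoff, so the credit is $0.
Dependent Care Credit: income exceeds $163,600 by $197,750, which is 66 full-or-partial $3,000 increments; reduction = 66 × $200 = $13,200, leaving $1,000.
Elderly Relief Credit: 18% of the $16,450 excess over $344,900 is $2,961; credit = $4,550 − $2,961 = $1,589.
Total: $1,248 + $0 + $1,000 + $1,589 = $3,837.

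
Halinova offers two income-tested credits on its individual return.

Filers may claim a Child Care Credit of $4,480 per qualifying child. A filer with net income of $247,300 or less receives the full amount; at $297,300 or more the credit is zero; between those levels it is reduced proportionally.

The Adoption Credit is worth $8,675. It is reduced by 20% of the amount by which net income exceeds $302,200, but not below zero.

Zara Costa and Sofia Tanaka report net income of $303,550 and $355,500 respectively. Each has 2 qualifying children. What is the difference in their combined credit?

Zara ($303,550): Child Care Credit: base = 2 × $4,480 = $8,960. $303,550 is at or above $297,300, so the credit is $0. Adoption Credit: 20% of the $1,350 excess over $302,200 is $270; credit = $8,675 − $270 = $8,405. total $0 + $8,405 = $8,405
Sofia ($355,500): Child Care Credit: base = 2 × $4,480 = $8,960. $355,500 is at or above $297,300, so the credit is $0. Adoption Credit: 20% of the $53,300 excess over $302,200 is $10,660 ≥ base, so the credit is $0. total $0 + $0 = $0
Difference: |$8,405 − $0| = $8,405.

$8,405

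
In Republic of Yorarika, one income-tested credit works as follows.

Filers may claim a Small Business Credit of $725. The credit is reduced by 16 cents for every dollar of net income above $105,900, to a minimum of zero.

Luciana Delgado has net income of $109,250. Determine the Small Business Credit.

Small Business Credit: 16% of the $3,350 excess over $105,900 is $536; credit = $725 − $536 = $189.

$189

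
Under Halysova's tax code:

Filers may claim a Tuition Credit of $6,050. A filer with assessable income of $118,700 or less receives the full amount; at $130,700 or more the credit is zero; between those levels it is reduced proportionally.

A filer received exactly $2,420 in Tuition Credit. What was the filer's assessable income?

$2,420 is 2,420/6,050 of the full $6,050, so 3,630/6,050 of the $12,000 range has been used: income = $118,700 + $12,000 × 3,630/6,050 = $125,900.

$125,900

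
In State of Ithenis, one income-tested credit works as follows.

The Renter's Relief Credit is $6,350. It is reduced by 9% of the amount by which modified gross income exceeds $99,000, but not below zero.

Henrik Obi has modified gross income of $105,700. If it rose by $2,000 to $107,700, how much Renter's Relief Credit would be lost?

$180

At $105,700 — 9% of the $6,700 excess over $99,000 is $603; credit = $6,350 − $603 = $5,747.
At $107,700 — 9% of the $8,700 excess over $99,000 is $783; credit = $6,350 − $783 = $5,567.
Lost: $5,747 − $5,567 = $180.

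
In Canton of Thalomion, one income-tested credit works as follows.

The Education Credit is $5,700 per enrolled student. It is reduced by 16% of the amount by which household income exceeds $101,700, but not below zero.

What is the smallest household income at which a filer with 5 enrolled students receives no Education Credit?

Full credit = 5 × $5,700 = $28,500.
The credit falls by 16% of each dollar above $101,700, so it reaches zero when the excess is $28,500 / 16% = $178,125: income = $101,700 + $178,125 = $279,825.

$279,825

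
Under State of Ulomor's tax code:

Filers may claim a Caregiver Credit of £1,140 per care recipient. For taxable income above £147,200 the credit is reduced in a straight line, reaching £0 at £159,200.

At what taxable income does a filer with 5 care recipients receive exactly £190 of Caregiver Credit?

Full credit = 5 × £1,140 = £5,700.
£190 is 190/5,700 of the full £5,700, so 5,510/5,700 of the £12,000 range has been used: income = £147,200 + £12,000 × 5,510/5,700 = £158,800.

£158,800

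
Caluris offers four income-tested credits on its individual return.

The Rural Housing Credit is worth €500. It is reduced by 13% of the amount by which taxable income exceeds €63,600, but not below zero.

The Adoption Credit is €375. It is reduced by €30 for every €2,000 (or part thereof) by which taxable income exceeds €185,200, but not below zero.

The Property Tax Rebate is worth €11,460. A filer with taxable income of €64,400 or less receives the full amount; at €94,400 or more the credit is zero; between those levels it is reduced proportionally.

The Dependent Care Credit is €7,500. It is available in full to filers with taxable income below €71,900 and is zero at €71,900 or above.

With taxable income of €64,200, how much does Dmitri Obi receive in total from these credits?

Rural Housing Credit: 13% of the €600 excess over €63,600 is €78; credit = €500 − €78 = €422.
Adoption Credit: €64,200 is at or below the €185,200 threshold, so the full €375 applies.
Property Tax Rebate: €64,200 is at or below the €64,400 threshold, so the full €11,460 applies.
Dependent Care Credit: €64,200 is below the €71,900 cutoff, so the full €7,500 applies.
Total: €422 + €375 + €11,460 + €7,500 = €19,757.

€19,757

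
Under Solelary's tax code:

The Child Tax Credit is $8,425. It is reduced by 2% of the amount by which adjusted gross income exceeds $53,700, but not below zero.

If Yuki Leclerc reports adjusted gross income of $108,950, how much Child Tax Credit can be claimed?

Child Tax Credit: 2% of the $55,250 excess over $53,700 is $1,105; credit = $8,425 − $1,105 = $7,320.

$7,320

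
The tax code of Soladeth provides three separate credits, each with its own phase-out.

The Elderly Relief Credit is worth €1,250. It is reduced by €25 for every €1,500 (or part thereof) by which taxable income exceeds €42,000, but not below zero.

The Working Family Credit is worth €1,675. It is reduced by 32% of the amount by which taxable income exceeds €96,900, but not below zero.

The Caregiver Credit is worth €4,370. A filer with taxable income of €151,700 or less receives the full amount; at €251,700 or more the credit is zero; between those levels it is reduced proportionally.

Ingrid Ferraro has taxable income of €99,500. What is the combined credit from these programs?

Elderly Relief Credit: income exceeds €42,000 by €57,500, which is 39 full-or-partial €1,500 increments; reduction = 39 × €25 = €975, leaving €275.
Working Family Credit: 32% of the €2,600 excess over €96,900 is €832; credit = €1,675 − €832 = €843.
Caregiver Credit: €99,500 is at or below the €151,700 threshold, so the full €4,370 applies.
Total: €275 + €843 + €4,370 = €5,488.

€5,488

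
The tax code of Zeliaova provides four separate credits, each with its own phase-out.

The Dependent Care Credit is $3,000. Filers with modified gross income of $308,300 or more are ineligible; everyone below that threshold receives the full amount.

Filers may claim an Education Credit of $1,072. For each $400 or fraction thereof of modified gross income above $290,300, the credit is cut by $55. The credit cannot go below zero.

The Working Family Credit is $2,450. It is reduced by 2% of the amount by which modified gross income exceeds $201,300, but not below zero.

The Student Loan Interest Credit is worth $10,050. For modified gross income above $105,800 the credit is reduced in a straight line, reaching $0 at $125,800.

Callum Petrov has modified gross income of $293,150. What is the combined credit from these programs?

Dependent Care Credit: $293,150 is below the $308,300 cutoff, so the full $3,000 applies.
Education Credit: income exceeds $290,300 by $2,850, which is 8 full-or-partial $400 increments; reduction = 8 × $55 = $440, leaving $632.
Working Family Credit: 2% of the $91,850 excess over $201,300 is $1,837; credit = $2,450 − $1,837 = $613.
Student Loan Interest Credit: $293,150 is at or above $125,800, so the credit is $0.
Total: $3,000 + $632 + $613 + $0 = $4,245.

$4,245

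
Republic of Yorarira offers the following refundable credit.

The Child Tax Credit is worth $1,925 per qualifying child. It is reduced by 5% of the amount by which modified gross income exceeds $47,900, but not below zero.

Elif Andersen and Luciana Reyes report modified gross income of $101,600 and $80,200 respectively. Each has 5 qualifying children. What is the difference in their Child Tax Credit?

Elif ($101,600): Child Tax Credit: base = 5 × $1,925 = $9,625. 5% of the $53,700 excess over $47,900 is $2,685; credit = $9,625 − $2,685 = $6,940.
Luciana ($80,200): Child Tax Credit: base = 5 × $1,925 = $9,625. 5% of the $32,300 excess over $47,900 is $1,615; credit = $9,625 − $1,615 = $8,010.
Difference: |$6,940 − $8,010| = $1,070.

$1,070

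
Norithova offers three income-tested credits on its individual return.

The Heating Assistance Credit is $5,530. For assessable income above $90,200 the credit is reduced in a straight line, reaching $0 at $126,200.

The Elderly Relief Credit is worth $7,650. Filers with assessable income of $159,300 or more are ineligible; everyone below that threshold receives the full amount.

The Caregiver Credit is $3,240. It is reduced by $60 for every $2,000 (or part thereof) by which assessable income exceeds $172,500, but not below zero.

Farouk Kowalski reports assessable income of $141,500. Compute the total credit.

Heating Assistance Credit: $141,500 is at or above $126,200, so the credit is $0.
Elderly Relief Credit: $141,500 is below the $159,300 cutoff, so the full $7,650 applies.
Caregiver Credit: $141,500 is at or below the $172,500 threshold, so the full $3,240 applies.
Total: $0 + $7,650 + $3,240 = $10,890.

$10,890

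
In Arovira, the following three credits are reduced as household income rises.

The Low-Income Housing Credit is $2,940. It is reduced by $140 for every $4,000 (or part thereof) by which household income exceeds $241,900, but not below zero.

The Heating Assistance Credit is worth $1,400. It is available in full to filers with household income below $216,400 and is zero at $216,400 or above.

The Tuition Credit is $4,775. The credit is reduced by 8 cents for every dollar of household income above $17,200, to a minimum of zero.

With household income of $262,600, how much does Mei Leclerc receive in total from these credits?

Low-Income Housing Credit: income exceeds $241,900 by $20,700, which is 6 full-or-partial $4,000 increments; reduction = 6 × $140 = $840, leaving $2,100.
Heating Assistance Credit: $262,600 meets or exceeds the $216,400 cutoff, so the credit is $0.
Tuition Credit: 8% of the $245,400 excess over $17,200 is $19,632 ≥ base, so the credit is $0.
Total: $2,100 + $0 + $0 = $2,100.

$2,100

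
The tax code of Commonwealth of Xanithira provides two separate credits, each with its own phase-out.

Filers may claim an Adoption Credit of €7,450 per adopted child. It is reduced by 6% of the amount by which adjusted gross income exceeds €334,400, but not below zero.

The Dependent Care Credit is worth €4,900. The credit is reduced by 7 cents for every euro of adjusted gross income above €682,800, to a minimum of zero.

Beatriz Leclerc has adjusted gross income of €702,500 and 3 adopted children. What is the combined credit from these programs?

€3,785

Adoption Credit: base = 3 × €7,450 = €22,350. 6% of the €368,100 excess over €334,400 is €22,086; credit = €22,350 − €22,086 = €264.
Dependent Care Credit: 7% of the €19,700 excess over €682,800 is €1,379; credit = €4,900 − €1,379 = €3,521.
Total: €264 + €3,521 = €3,785.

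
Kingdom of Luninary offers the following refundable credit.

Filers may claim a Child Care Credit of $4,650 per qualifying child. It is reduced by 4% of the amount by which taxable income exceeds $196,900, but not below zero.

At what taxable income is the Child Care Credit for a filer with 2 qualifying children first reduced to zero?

$429,400

Full credit = 2 × $4,650 = $9,300.
The credit falls by 4% of each dollar above $196,900, so it reaches zero when the excess is $9,300 / 4% = $232,500: income = $196,900 + $232,500 = $429,400.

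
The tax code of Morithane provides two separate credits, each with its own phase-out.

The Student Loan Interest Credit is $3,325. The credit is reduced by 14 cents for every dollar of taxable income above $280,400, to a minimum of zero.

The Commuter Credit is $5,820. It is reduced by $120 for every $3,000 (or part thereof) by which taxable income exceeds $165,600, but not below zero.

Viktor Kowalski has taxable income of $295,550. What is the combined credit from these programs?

Student Loan Interest Credit: 14% of the $15,150 excess over $280,400 is $2,121; credit = $3,325 − $2,121 = $1,204.
Commuter Credit: income exceeds $165,600 by $129,950, which is 44 full-or-partial $3,000 increments; reduction = 44 × $120 = $5,280, leaving $540.
Total: $1,204 + $540 = $1,744.

$1,744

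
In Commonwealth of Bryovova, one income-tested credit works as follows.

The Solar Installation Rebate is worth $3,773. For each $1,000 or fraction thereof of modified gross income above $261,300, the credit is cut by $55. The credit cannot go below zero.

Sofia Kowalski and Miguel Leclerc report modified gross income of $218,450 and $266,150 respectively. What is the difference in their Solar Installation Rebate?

Sofia ($218,450): Solar Installation Rebate: $218,450 is at or below the $261,300 threshold, so the full $3,773 applies.
Miguel ($266,150): Solar Installation Rebate: income exceeds $261,300 by $4,850, which is 5 full-or-partial $1,000 increments; reduction = 5 × $55 = $275, leaving $3,498.
Difference: |$3,773 − $3,498| = $275.

$275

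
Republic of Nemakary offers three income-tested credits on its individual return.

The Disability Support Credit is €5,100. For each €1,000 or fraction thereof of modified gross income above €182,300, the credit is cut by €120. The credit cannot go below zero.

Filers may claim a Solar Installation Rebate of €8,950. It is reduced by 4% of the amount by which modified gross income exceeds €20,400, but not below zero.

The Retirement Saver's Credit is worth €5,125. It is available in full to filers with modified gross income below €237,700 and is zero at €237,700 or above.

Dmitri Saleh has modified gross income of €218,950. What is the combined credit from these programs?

Disability Support Credit: income exceeds €182,300 by €36,650, which is 37 full-or-partial €1,000 increments; reduction = 37 × €120 = €4,440, leaving €660.
Solar Installation Rebate: 4% of the €198,550 excess over €20,400 is €7,942; credit = €8,950 − €7,942 = €1,008.
Retirement Saver's Credit: €218,950 is below the €237,700 cutoff, so the full €5,125 applies.
Total: €660 + €1,008 + €5,125 = €6,793.

€6,793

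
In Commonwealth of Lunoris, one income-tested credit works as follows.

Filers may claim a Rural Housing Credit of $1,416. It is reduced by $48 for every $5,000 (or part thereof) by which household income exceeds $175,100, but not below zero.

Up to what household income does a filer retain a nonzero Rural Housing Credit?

After 29 increments the reduction is 29 × $48 = $1,392, leaving $24; one more increment wipes it out. Increment 29 ends at excess 29 × $5,000 = $145,000, so the highest qualifying income is $175,100 + $145,000 = $320,100.

$320,100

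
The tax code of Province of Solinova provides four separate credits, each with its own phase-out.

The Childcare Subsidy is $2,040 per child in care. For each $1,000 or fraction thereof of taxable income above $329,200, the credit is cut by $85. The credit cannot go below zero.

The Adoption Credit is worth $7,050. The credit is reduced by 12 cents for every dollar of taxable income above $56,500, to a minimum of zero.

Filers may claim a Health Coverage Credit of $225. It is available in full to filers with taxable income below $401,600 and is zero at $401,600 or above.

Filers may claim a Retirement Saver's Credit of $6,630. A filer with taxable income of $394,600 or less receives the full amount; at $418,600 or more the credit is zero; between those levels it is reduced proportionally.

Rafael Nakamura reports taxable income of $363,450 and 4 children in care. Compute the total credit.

$12,040

Childcare Subsidy: base = 4 × $2,040 = $8,160. income exceeds $329,200 by $34,250, which is 35 full-or-partial $1,000 increments; reduction = 35 × $85 = $2,975, leaving $5,185.
Adoption Credit: 12% of the $306,950 excess over $56,500 is $36,834 ≥ base, so the credit is $0.
Health Coverage Credit: $363,450 is below the $401,600 cutoff, so the full $225 applies.
Retirement Saver's Credit: $363,450 is at or below the $394,600 threshold, so the full $6,630 applies.
Total: $5,185 + $0 + $225 + $6,630 = $12,040.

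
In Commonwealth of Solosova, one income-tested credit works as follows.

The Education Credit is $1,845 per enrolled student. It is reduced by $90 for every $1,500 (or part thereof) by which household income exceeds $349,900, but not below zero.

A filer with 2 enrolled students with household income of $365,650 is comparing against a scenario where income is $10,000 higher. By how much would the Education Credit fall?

At $365,650 — base = 2 × $1,845 = $3,690. income exceeds $349,900 by $15,750, which is 11 full-or-partial $1,500 increments; reduction = 11 × $90 = $990, leaving $2,700.
At $375,650 — base = 2 × $1,845 = $3,690. income exceeds $349,900 by $25,750, which is 18 full-or-partial $1,500 increments; reduction = 18 × $90 = $1,620, leaving $2,070.
Lost: $2,700 − $2,070 = $630.

$630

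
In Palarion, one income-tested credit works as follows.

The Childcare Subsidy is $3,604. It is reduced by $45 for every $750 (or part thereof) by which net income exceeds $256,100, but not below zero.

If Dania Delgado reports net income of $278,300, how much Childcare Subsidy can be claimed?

$2,254

Childcare Subsidy: income exceeds $256,100 by $22,200, which is 30 full-or-partial $750 increments; reduction = 30 × $45 = $1,350, leaving $2,254.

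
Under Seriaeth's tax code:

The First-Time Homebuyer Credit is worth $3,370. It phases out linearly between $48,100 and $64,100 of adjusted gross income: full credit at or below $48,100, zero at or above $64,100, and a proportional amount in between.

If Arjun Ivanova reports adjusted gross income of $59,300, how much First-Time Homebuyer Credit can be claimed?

First-Time Homebuyer Credit: $59,300 is $11,200 into a $16,000 phase-out range, leaving 4,800/16,000 of the credit: $3,370 × 4,800/16,000 = $1,011.

$1,011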